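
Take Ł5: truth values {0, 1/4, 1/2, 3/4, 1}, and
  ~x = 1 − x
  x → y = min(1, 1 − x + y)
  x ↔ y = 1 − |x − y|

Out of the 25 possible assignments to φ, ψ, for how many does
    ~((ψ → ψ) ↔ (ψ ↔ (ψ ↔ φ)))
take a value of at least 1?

value 1: 2 assignments (counts)
value 3/4: 3 assignments
value 1/2: 6 assignments
value 1/4: 7 assignments
value 0: 7 assignments
So 2 of the 25 assignments meet the threshold.

2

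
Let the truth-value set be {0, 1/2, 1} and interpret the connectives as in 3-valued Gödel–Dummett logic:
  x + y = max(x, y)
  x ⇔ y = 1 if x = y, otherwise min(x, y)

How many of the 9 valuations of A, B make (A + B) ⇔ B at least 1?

A = 0, B = 0 ↦ 1  ≥
A = 0, B = 1/2 ↦ 1  ≥
A = 0, B = 1 ↦ 1  ≥
A = 1/2, B = 0 ↦ 0  <
A = 1/2, B = 1/2 ↦ 1  ≥
A = 1/2, B = 1 ↦ 1  ≥
A = 1, B = 0 ↦ 0  <
A = 1, B = 1/2 ↦ 1/2  <
A = 1, B = 1 ↦ 1  ≥
So 6 of the 9 assignments meet the threshold.

6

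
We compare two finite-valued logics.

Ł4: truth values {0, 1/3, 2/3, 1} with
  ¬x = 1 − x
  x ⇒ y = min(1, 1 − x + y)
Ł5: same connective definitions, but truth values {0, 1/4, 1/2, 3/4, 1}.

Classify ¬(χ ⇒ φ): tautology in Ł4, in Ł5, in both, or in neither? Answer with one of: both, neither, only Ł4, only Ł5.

In Ł4: at φ = 0, χ = 0 the value is 0 — not a tautology.
In Ł5: at φ = 0, χ = 0 the value is 0 — not a tautology.

neither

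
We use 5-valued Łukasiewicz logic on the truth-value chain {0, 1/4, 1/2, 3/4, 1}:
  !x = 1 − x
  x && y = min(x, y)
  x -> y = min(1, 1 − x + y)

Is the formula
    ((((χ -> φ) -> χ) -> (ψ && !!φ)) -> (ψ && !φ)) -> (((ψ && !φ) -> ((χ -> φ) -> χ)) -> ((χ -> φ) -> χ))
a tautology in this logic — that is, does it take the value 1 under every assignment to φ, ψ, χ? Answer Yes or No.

No

Counterexample: take φ = 0, ψ = 1/4, χ = 1/4.
χ -> φ = 1/4 -> 0 = 3/4
(χ -> φ) -> χ = 3/4 -> 1/4 = 1/2
!φ = !0 = 1
!!φ = !1 = 0
ψ && !!φ = 1/4 && 0 = 0
((χ -> φ) -> χ) -> (ψ && !!φ) = 1/2 -> 0 = 1/2
!φ = !0 = 1
ψ && !φ = 1/4 && 1 = 1/4
(((χ -> φ) -> χ) -> (ψ && !!φ)) -> (ψ && !φ) = 1/2 -> 1/4 = 3/4
!φ = !0 = 1
ψ && !φ = 1/4 && 1 = 1/4
χ -> φ = 1/4 -> 0 = 3/4
(χ -> φ) -> χ = 3/4 -> 1/4 = 1/2
(ψ && !φ) -> ((χ -> φ) -> χ) = 1/4 -> 1/2 = 1
χ -> φ = 1/4 -> 0 = 3/4
(χ -> φ) -> χ = 3/4 -> 1/4 = 1/2
((ψ && !φ) -> ((χ -> φ) -> χ)) -> ((χ -> φ) -> χ) = 1 -> 1/2 = 1/2
((((χ -> φ) -> χ) -> (ψ && !!φ)) -> (ψ && !φ)) -> (((ψ && !φ) -> ((χ -> φ) -> χ)) -> ((χ -> φ) -> χ)) = 3/4 -> 1/2 = 3/4
This gives 3/4 ≠ 1.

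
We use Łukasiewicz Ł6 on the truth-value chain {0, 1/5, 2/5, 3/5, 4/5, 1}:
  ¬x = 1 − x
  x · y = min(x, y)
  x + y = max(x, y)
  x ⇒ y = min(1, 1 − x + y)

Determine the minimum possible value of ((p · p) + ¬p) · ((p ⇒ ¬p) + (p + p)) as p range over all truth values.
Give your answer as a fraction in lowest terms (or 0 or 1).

3/5

Take p = 2/5:
p · p = 2/5 · 2/5 = 2/5
¬p = ¬2/5 = 3/5
(p · p) + ¬p = 2/5 + 3/5 = 3/5
¬p = ¬2/5 = 3/5
p ⇒ ¬p = 2/5 ⇒ 3/5 = 1
p + p = 2/5 + 2/5 = 2/5
(p ⇒ ¬p) + (p + p) = 1 + 2/5 = 1
((p · p) + ¬p) · ((p ⇒ ¬p) + (p + p)) = 3/5 · 1 = 3/5
No assignment yields a value below 3/5, so this is the minimum.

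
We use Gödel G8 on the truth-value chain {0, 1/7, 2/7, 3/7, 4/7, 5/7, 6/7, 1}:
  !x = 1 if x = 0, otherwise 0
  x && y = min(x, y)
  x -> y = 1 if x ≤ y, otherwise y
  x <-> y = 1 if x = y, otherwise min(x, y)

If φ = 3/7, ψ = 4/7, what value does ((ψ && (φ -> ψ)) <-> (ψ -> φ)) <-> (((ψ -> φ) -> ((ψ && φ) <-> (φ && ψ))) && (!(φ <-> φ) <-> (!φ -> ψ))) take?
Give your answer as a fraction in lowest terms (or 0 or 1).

φ -> ψ = 3/7 -> 4/7 = 1
ψ && (φ -> ψ) = 4/7 && 1 = 4/7
ψ -> φ = 4/7 -> 3/7 = 3/7
(ψ && (φ -> ψ)) <-> (ψ -> φ) = 4/7 <-> 3/7 = 3/7
ψ -> φ = 4/7 -> 3/7 = 3/7
ψ && φ = 4/7 && 3/7 = 3/7
φ && ψ = 3/7 && 4/7 = 3/7
(ψ && φ) <-> (φ && ψ) = 3/7 <-> 3/7 = 1
(ψ -> φ) -> ((ψ && φ) <-> (φ && ψ)) = 3/7 -> 1 = 1
φ <-> φ = 3/7 <-> 3/7 = 1
!(φ <-> φ) = !1 = 0
!φ = !3/7 = 0
!φ -> ψ = 0 -> 4/7 = 1
!(φ <-> φ) <-> (!φ -> ψ) = 0 <-> 1 = 0
((ψ -> φ) -> ((ψ && φ) <-> (φ && ψ))) && (!(φ <-> φ) <-> (!φ -> ψ)) = 1 && 0 = 0
((ψ && (φ -> ψ)) <-> (ψ -> φ)) <-> (((ψ -> φ) -> ((ψ && φ) <-> (φ && ψ))) && (!(φ <-> φ) <-> (!φ -> ψ))) = 3/7 <-> 0 = 0

0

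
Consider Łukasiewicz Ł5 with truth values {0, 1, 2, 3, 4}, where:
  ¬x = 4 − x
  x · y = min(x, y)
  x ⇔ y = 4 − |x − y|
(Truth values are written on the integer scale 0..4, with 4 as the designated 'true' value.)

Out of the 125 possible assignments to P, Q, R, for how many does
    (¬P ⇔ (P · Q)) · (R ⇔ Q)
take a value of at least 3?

24

value 4: 5 assignments (counts)
value 3: 19 assignments (counts)
value 2: 42 assignments
value 1: 22 assignments
value 0: 37 assignments
So 24 of the 125 assignments meet the threshold.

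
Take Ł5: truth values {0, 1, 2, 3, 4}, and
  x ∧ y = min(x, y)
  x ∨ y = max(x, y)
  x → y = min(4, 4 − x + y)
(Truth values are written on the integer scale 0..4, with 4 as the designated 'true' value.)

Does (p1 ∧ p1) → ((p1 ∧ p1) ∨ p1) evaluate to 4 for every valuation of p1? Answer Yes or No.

Yes

p1 = 0 ↦ 4
p1 = 1 ↦ 4
p1 = 2 ↦ 4
p1 = 3 ↦ 4
p1 = 4 ↦ 4
Every assignment gives a value ≥ 4.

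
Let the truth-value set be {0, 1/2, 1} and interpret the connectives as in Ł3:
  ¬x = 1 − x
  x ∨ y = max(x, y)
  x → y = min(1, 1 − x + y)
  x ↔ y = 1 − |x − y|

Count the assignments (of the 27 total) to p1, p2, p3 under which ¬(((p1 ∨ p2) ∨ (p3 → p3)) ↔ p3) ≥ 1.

9

value 1: 9 assignments (counts)
value 1/2: 9 assignments
value 0: 9 assignments
So 9 of the 27 assignments meet the threshold.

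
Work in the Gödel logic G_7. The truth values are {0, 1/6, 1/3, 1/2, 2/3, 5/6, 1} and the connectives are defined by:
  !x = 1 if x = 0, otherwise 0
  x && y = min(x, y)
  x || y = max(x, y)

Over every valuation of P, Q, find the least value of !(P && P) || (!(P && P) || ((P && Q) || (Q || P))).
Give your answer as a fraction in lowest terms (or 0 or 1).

1/6

Take P = 1/6, Q = 0:
P && P = 1/6 && 1/6 = 1/6
!(P && P) = !1/6 = 0
P && P = 1/6 && 1/6 = 1/6
!(P && P) = !1/6 = 0
P && Q = 1/6 && 0 = 0
Q || P = 0 || 1/6 = 1/6
(P && Q) || (Q || P) = 0 || 1/6 = 1/6
!(P && P) || ((P && Q) || (Q || P)) = 0 || 1/6 = 1/6
!(P && P) || (!(P && P) || ((P && Q) || (Q || P))) = 0 || 1/6 = 1/6
No assignment yields a value below 1/6, so this is the minimum.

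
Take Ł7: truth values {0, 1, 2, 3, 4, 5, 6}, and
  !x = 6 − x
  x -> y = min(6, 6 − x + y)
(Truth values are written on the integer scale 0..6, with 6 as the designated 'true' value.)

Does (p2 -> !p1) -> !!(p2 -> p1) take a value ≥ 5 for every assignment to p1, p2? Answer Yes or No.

Counterexample: take p1 = 0, p2 = 2.
!p1 = !0 = 6
p2 -> !p1 = 2 -> 6 = 6
p2 -> p1 = 2 -> 0 = 4
!(p2 -> p1) = !4 = 2
!!(p2 -> p1) = !2 = 4
(p2 -> !p1) -> !!(p2 -> p1) = 6 -> 4 = 4
This gives 4, which is below 5.

No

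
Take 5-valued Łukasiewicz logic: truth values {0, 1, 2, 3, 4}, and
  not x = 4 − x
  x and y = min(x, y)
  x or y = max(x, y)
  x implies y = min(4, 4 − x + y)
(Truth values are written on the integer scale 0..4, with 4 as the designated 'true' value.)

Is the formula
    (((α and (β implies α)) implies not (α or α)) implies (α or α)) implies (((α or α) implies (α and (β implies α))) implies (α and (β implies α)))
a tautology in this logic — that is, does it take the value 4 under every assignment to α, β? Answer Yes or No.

Counterexample: take α = 3, β = 0.
β implies α = 0 implies 3 = 4
α and (β implies α) = 3 and 4 = 3
α or α = 3 or 3 = 3
not (α or α) = not 3 = 1
(α and (β implies α)) implies not (α or α) = 3 implies 1 = 2
α or α = 3 or 3 = 3
((α and (β implies α)) implies not (α or α)) implies (α or α) = 2 implies 3 = 4
α or α = 3 or 3 = 3
β implies α = 0 implies 3 = 4
α and (β implies α) = 3 and 4 = 3
(α or α) implies (α and (β implies α)) = 3 implies 3 = 4
β implies α = 0 implies 3 = 4
α and (β implies α) = 3 and 4 = 3
((α or α) implies (α and (β implies α))) implies (α and (β implies α)) = 4 implies 3 = 3
(((α and (β implies α)) implies not (α or α)) implies (α or α)) implies (((α or α) implies (α and (β implies α))) implies (α and (β implies α))) = 4 implies 3 = 3
This gives 3 ≠ 4.

No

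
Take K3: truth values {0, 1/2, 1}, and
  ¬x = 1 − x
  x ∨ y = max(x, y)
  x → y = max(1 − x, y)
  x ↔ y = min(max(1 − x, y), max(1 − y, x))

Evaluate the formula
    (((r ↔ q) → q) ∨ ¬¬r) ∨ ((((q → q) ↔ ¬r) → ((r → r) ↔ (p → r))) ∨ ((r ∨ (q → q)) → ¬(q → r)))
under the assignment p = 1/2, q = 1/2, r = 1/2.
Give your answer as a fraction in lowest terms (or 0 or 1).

r ↔ q = 1/2 ↔ 1/2 = 1/2
(r ↔ q) → q = 1/2 → 1/2 = 1/2
¬r = ¬1/2 = 1/2
¬¬r = ¬1/2 = 1/2
((r ↔ q) → q) ∨ ¬¬r = 1/2 ∨ 1/2 = 1/2
q → q = 1/2 → 1/2 = 1/2
¬r = ¬1/2 = 1/2
(q → q) ↔ ¬r = 1/2 ↔ 1/2 = 1/2
r → r = 1/2 → 1/2 = 1/2
p → r = 1/2 → 1/2 = 1/2
(r → r) ↔ (p → r) = 1/2 ↔ 1/2 = 1/2
((q → q) ↔ ¬r) → ((r → r) ↔ (p → r)) = 1/2 → 1/2 = 1/2
q → q = 1/2 → 1/2 = 1/2
r ∨ (q → q) = 1/2 ∨ 1/2 = 1/2
q → r = 1/2 → 1/2 = 1/2
¬(q → r) = ¬1/2 = 1/2
(r ∨ (q → q)) → ¬(q → r) = 1/2 → 1/2 = 1/2
(((q → q) ↔ ¬r) → ((r → r) ↔ (p → r))) ∨ ((r ∨ (q → q)) → ¬(q → r)) = 1/2 ∨ 1/2 = 1/2
(((r ↔ q) → q) ∨ ¬¬r) ∨ ((((q → q) ↔ ¬r) → ((r → r) ↔ (p → r))) ∨ ((r ∨ (q → q)) → ¬(q → r))) = 1/2 ∨ 1/2 = 1/2

1/2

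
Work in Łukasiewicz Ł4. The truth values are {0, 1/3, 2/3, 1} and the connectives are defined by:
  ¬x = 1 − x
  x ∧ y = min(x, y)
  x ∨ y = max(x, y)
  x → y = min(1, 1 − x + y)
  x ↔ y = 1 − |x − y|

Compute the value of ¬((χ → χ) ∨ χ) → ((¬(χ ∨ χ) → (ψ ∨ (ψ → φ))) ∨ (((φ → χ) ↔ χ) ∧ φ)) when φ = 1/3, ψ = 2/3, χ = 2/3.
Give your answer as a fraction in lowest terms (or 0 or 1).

χ → χ = 2/3 → 2/3 = 1
(χ → χ) ∨ χ = 1 ∨ 2/3 = 1
¬((χ → χ) ∨ χ) = ¬1 = 0
χ ∨ χ = 2/3 ∨ 2/3 = 2/3
¬(χ ∨ χ) = ¬2/3 = 1/3
ψ → φ = 2/3 → 1/3 = 2/3
ψ ∨ (ψ → φ) = 2/3 ∨ 2/3 = 2/3
¬(χ ∨ χ) → (ψ ∨ (ψ → φ)) = 1/3 → 2/3 = 1
φ → χ = 1/3 → 2/3 = 1
(φ → χ) ↔ χ = 1 ↔ 2/3 = 2/3
((φ → χ) ↔ χ) ∧ φ = 2/3 ∧ 1/3 = 1/3
(¬(χ ∨ χ) → (ψ ∨ (ψ → φ))) ∨ (((φ → χ) ↔ χ) ∧ φ) = 1 ∨ 1/3 = 1
¬((χ → χ) ∨ χ) → ((¬(χ ∨ χ) → (ψ ∨ (ψ → φ))) ∨ (((φ → χ) ↔ χ) ∧ φ)) = 0 → 1 = 1

1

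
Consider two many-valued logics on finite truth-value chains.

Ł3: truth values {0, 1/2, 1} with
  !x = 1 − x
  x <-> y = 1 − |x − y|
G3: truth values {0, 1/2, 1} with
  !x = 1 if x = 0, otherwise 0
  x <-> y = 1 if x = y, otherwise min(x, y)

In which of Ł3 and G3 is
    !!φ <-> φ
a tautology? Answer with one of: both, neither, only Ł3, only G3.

In Ł3: every assignment gives 1 — tautology.
In G3: at φ = 1/2 the value is 1/2 — not a tautology.

only Ł3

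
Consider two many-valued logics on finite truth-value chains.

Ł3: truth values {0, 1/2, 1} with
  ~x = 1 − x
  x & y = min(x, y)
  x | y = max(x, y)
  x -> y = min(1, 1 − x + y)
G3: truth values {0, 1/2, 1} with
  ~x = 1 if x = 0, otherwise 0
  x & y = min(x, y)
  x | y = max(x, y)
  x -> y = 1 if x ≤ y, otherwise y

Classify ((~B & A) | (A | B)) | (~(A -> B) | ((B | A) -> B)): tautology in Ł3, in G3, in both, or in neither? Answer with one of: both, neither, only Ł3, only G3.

only G3

In Ł3: at A = 1/2, B = 0 the value is 1/2 — not a tautology.
In G3: every assignment gives 1 — tautology.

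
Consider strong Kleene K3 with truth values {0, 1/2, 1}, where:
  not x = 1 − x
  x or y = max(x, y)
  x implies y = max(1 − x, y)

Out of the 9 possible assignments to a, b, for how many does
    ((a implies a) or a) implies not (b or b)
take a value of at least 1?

a = 0, b = 0 ↦ 1  ≥
a = 0, b = 1/2 ↦ 1/2  <
a = 0, b = 1 ↦ 0  <
a = 1/2, b = 0 ↦ 1  ≥
a = 1/2, b = 1/2 ↦ 1/2  <
a = 1/2, b = 1 ↦ 1/2  <
a = 1, b = 0 ↦ 1  ≥
a = 1, b = 1/2 ↦ 1/2  <
a = 1, b = 1 ↦ 0  <
So 3 of the 9 assignments meet the threshold.

3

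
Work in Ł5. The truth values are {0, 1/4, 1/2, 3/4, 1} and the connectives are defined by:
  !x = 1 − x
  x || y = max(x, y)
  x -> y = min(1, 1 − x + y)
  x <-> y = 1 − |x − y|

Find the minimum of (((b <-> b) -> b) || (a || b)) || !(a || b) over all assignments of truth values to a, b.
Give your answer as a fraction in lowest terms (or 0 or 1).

1/2

Take a = 0, b = 1/2:
b <-> b = 1/2 <-> 1/2 = 1
(b <-> b) -> b = 1 -> 1/2 = 1/2
a || b = 0 || 1/2 = 1/2
((b <-> b) -> b) || (a || b) = 1/2 || 1/2 = 1/2
a || b = 0 || 1/2 = 1/2
!(a || b) = !1/2 = 1/2
(((b <-> b) -> b) || (a || b)) || !(a || b) = 1/2 || 1/2 = 1/2
No assignment yields a value below 1/2, so this is the minimum.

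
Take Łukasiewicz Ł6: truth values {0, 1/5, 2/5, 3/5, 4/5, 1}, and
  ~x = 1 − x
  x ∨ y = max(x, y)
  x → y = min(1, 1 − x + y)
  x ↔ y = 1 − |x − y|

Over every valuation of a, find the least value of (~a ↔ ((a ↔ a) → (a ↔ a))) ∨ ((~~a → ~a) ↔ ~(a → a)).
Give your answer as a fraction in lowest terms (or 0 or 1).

Take a = 3/5:
~a = ~3/5 = 2/5
a ↔ a = 3/5 ↔ 3/5 = 1
a ↔ a = 3/5 ↔ 3/5 = 1
(a ↔ a) → (a ↔ a) = 1 → 1 = 1
~a ↔ ((a ↔ a) → (a ↔ a)) = 2/5 ↔ 1 = 2/5
~a = ~3/5 = 2/5
~~a = ~2/5 = 3/5
~a = ~3/5 = 2/5
~~a → ~a = 3/5 → 2/5 = 4/5
a → a = 3/5 → 3/5 = 1
~(a → a) = ~1 = 0
(~~a → ~a) ↔ ~(a → a) = 4/5 ↔ 0 = 1/5
(~a ↔ ((a ↔ a) → (a ↔ a))) ∨ ((~~a → ~a) ↔ ~(a → a)) = 2/5 ∨ 1/5 = 2/5
No assignment yields a value below 2/5, so this is the minimum.

2/5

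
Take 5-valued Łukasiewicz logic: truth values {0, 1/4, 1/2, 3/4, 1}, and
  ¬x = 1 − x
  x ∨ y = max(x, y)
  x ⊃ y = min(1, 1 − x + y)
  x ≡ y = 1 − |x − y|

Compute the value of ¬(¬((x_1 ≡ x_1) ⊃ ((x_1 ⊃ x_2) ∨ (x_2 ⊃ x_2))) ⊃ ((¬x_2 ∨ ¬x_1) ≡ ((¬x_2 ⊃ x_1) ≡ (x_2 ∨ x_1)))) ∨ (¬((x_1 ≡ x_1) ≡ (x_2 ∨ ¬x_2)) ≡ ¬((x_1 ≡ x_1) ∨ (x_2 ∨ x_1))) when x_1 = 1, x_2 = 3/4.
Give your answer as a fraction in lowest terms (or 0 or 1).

x_1 ≡ x_1 = 1 ≡ 1 = 1
x_1 ⊃ x_2 = 1 ⊃ 3/4 = 3/4
x_2 ⊃ x_2 = 3/4 ⊃ 3/4 = 1
(x_1 ⊃ x_2) ∨ (x_2 ⊃ x_2) = 3/4 ∨ 1 = 1
(x_1 ≡ x_1) ⊃ ((x_1 ⊃ x_2) ∨ (x_2 ⊃ x_2)) = 1 ⊃ 1 = 1
¬((x_1 ≡ x_1) ⊃ ((x_1 ⊃ x_2) ∨ (x_2 ⊃ x_2))) = ¬1 = 0
¬x_2 = ¬3/4 = 1/4
¬x_1 = ¬1 = 0
¬x_2 ∨ ¬x_1 = 1/4 ∨ 0 = 1/4
¬x_2 = ¬3/4 = 1/4
¬x_2 ⊃ x_1 = 1/4 ⊃ 1 = 1
x_2 ∨ x_1 = 3/4 ∨ 1 = 1
(¬x_2 ⊃ x_1) ≡ (x_2 ∨ x_1) = 1 ≡ 1 = 1
(¬x_2 ∨ ¬x_1) ≡ ((¬x_2 ⊃ x_1) ≡ (x_2 ∨ x_1)) = 1/4 ≡ 1 = 1/4
¬((x_1 ≡ x_1) ⊃ ((x_1 ⊃ x_2) ∨ (x_2 ⊃ x_2))) ⊃ ((¬x_2 ∨ ¬x_1) ≡ ((¬x_2 ⊃ x_1) ≡ (x_2 ∨ x_1))) = 0 ⊃ 1/4 = 1
¬(¬((x_1 ≡ x_1) ⊃ ((x_1 ⊃ x_2) ∨ (x_2 ⊃ x_2))) ⊃ ((¬x_2 ∨ ¬x_1) ≡ ((¬x_2 ⊃ x_1) ≡ (x_2 ∨ x_1)))) = ¬1 = 0
x_1 ≡ x_1 = 1 ≡ 1 = 1
¬x_2 = ¬3/4 = 1/4
x_2 ∨ ¬x_2 = 3/4 ∨ 1/4 = 3/4
(x_1 ≡ x_1) ≡ (x_2 ∨ ¬x_2) = 1 ≡ 3/4 = 3/4
¬((x_1 ≡ x_1) ≡ (x_2 ∨ ¬x_2)) = ¬3/4 = 1/4
x_1 ≡ x_1 = 1 ≡ 1 = 1
x_2 ∨ x_1 = 3/4 ∨ 1 = 1
(x_1 ≡ x_1) ∨ (x_2 ∨ x_1) = 1 ∨ 1 = 1
¬((x_1 ≡ x_1) ∨ (x_2 ∨ x_1)) = ¬1 = 0
¬((x_1 ≡ x_1) ≡ (x_2 ∨ ¬x_2)) ≡ ¬((x_1 ≡ x_1) ∨ (x_2 ∨ x_1)) = 1/4 ≡ 0 = 3/4
¬(¬((x_1 ≡ x_1) ⊃ ((x_1 ⊃ x_2) ∨ (x_2 ⊃ x_2))) ⊃ ((¬x_2 ∨ ¬x_1) ≡ ((¬x_2 ⊃ x_1) ≡ (x_2 ∨ x_1)))) ∨ (¬((x_1 ≡ x_1) ≡ (x_2 ∨ ¬x_2)) ≡ ¬((x_1 ≡ x_1) ∨ (x_2 ∨ x_1))) = 0 ∨ 3/4 = 3/4

3/4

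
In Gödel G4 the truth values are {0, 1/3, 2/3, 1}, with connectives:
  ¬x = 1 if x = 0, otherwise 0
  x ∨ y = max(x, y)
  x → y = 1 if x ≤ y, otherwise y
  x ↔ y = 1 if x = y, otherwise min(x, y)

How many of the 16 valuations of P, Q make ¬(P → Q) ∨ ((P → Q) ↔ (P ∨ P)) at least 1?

P = 0, Q = 0 ↦ 0  <
P = 0, Q = 1/3 ↦ 0  <
P = 0, Q = 2/3 ↦ 0  <
P = 0, Q = 1 ↦ 0  <
P = 1/3, Q = 0 ↦ 1  ≥
P = 1/3, Q = 1/3 ↦ 1/3  <
P = 1/3, Q = 2/3 ↦ 1/3  <
P = 1/3, Q = 1 ↦ 1/3  <
P = 2/3, Q = 0 ↦ 1  ≥
P = 2/3, Q = 1/3 ↦ 1/3  <
P = 2/3, Q = 2/3 ↦ 2/3  <
P = 2/3, Q = 1 ↦ 2/3  <
P = 1, Q = 0 ↦ 1  ≥
P = 1, Q = 1/3 ↦ 1/3  <
P = 1, Q = 2/3 ↦ 2/3  <
P = 1, Q = 1 ↦ 1  ≥
So 4 of the 16 assignments meet the threshold.

4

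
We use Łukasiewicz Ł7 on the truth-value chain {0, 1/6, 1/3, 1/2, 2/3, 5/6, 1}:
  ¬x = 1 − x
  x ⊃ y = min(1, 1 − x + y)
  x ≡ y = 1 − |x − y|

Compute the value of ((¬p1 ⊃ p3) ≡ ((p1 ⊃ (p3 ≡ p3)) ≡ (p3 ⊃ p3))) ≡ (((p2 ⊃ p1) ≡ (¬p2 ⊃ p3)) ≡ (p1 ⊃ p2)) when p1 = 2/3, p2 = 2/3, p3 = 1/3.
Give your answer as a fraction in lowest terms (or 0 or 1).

1

¬p1 = ¬2/3 = 1/3
¬p1 ⊃ p3 = 1/3 ⊃ 1/3 = 1
p3 ≡ p3 = 1/3 ≡ 1/3 = 1
p1 ⊃ (p3 ≡ p3) = 2/3 ⊃ 1 = 1
p3 ⊃ p3 = 1/3 ⊃ 1/3 = 1
(p1 ⊃ (p3 ≡ p3)) ≡ (p3 ⊃ p3) = 1 ≡ 1 = 1
(¬p1 ⊃ p3) ≡ ((p1 ⊃ (p3 ≡ p3)) ≡ (p3 ⊃ p3)) = 1 ≡ 1 = 1
p2 ⊃ p1 = 2/3 ⊃ 2/3 = 1
¬p2 = ¬2/3 = 1/3
¬p2 ⊃ p3 = 1/3 ⊃ 1/3 = 1
(p2 ⊃ p1) ≡ (¬p2 ⊃ p3) = 1 ≡ 1 = 1
p1 ⊃ p2 = 2/3 ⊃ 2/3 = 1
((p2 ⊃ p1) ≡ (¬p2 ⊃ p3)) ≡ (p1 ⊃ p2) = 1 ≡ 1 = 1
((¬p1 ⊃ p3) ≡ ((p1 ⊃ (p3 ≡ p3)) ≡ (p3 ⊃ p3))) ≡ (((p2 ⊃ p1) ≡ (¬p2 ⊃ p3)) ≡ (p1 ⊃ p2)) = 1 ≡ 1 = 1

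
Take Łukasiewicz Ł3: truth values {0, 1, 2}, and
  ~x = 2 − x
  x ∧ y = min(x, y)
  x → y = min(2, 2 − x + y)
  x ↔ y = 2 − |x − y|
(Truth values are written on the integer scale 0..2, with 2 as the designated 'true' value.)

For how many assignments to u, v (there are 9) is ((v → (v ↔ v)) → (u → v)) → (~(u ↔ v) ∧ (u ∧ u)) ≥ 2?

u = 0, v = 0 ↦ 0  <
u = 0, v = 1 ↦ 0  <
u = 0, v = 2 ↦ 0  <
u = 1, v = 0 ↦ 2  ≥
u = 1, v = 1 ↦ 0  <
u = 1, v = 2 ↦ 1  <
u = 2, v = 0 ↦ 2  ≥
u = 2, v = 1 ↦ 2  ≥
u = 2, v = 2 ↦ 0  <
So 3 of the 9 assignments meet the threshold.

3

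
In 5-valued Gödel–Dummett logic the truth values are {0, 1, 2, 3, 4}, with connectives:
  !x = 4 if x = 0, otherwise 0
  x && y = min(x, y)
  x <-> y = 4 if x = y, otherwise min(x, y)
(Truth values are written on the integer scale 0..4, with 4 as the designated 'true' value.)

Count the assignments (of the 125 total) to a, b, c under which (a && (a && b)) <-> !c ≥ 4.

value 4: 37 assignments (counts)
value 3: 3 assignments
value 2: 5 assignments
value 1: 7 assignments
value 0: 73 assignments
So 37 of the 125 assignments meet the threshold.

37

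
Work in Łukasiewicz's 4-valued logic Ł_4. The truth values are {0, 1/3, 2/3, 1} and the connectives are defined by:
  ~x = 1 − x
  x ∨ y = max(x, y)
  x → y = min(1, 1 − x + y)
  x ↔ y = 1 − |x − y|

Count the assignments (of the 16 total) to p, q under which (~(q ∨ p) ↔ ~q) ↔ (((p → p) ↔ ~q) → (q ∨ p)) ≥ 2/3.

13

p = 0, q = 0 ↦ 0  <
p = 0, q = 1/3 ↦ 2/3  ≥
p = 0, q = 2/3 ↦ 1  ≥
p = 0, q = 1 ↦ 1  ≥
p = 1/3, q = 0 ↦ 2/3  ≥
p = 1/3, q = 1/3 ↦ 2/3  ≥
p = 1/3, q = 2/3 ↦ 1  ≥
p = 1/3, q = 1 ↦ 1  ≥
p = 2/3, q = 0 ↦ 2/3  ≥
p = 2/3, q = 1/3 ↦ 2/3  ≥
p = 2/3, q = 2/3 ↦ 1  ≥
p = 2/3, q = 1 ↦ 1  ≥
p = 1, q = 0 ↦ 0  <
p = 1, q = 1/3 ↦ 1/3  <
p = 1, q = 2/3 ↦ 2/3  ≥
p = 1, q = 1 ↦ 1  ≥
So 13 of the 16 assignments meet the threshold.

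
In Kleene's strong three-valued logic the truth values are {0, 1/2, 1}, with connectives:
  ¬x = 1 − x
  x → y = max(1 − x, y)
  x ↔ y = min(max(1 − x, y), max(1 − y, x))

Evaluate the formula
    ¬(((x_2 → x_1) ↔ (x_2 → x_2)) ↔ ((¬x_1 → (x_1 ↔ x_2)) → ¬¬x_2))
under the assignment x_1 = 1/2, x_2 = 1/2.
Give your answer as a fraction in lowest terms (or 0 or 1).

1/2

x_2 → x_1 = 1/2 → 1/2 = 1/2
x_2 → x_2 = 1/2 → 1/2 = 1/2
(x_2 → x_1) ↔ (x_2 → x_2) = 1/2 ↔ 1/2 = 1/2
¬x_1 = ¬1/2 = 1/2
x_1 ↔ x_2 = 1/2 ↔ 1/2 = 1/2
¬x_1 → (x_1 ↔ x_2) = 1/2 → 1/2 = 1/2
¬x_2 = ¬1/2 = 1/2
¬¬x_2 = ¬1/2 = 1/2
(¬x_1 → (x_1 ↔ x_2)) → ¬¬x_2 = 1/2 → 1/2 = 1/2
((x_2 → x_1) ↔ (x_2 → x_2)) ↔ ((¬x_1 → (x_1 ↔ x_2)) → ¬¬x_2) = 1/2 ↔ 1/2 = 1/2
¬(((x_2 → x_1) ↔ (x_2 → x_2)) ↔ ((¬x_1 → (x_1 ↔ x_2)) → ¬¬x_2)) = ¬1/2 = 1/2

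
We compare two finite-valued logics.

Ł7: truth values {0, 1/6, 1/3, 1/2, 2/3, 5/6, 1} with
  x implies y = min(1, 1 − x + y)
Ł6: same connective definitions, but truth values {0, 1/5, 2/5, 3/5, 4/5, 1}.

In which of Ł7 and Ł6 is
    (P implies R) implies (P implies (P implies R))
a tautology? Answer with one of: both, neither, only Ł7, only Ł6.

In Ł7: every assignment gives 1 — tautology.
In Ł6: every assignment gives 1 — tautology.

both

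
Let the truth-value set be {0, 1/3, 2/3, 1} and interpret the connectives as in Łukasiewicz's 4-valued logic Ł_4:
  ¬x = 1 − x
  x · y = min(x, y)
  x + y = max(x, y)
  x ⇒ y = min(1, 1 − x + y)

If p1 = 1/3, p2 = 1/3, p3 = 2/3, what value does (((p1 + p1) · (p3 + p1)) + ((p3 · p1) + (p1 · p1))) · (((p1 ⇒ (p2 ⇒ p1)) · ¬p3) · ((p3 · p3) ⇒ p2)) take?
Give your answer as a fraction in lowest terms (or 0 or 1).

p1 + p1 = 1/3 + 1/3 = 1/3
p3 + p1 = 2/3 + 1/3 = 2/3
(p1 + p1) · (p3 + p1) = 1/3 · 2/3 = 1/3
p3 · p1 = 2/3 · 1/3 = 1/3
p1 · p1 = 1/3 · 1/3 = 1/3
(p3 · p1) + (p1 · p1) = 1/3 + 1/3 = 1/3
((p1 + p1) · (p3 + p1)) + ((p3 · p1) + (p1 · p1)) = 1/3 + 1/3 = 1/3
p2 ⇒ p1 = 1/3 ⇒ 1/3 = 1
p1 ⇒ (p2 ⇒ p1) = 1/3 ⇒ 1 = 1
¬p3 = ¬2/3 = 1/3
(p1 ⇒ (p2 ⇒ p1)) · ¬p3 = 1 · 1/3 = 1/3
p3 · p3 = 2/3 · 2/3 = 2/3
(p3 · p3) ⇒ p2 = 2/3 ⇒ 1/3 = 2/3
((p1 ⇒ (p2 ⇒ p1)) · ¬p3) · ((p3 · p3) ⇒ p2) = 1/3 · 2/3 = 1/3
(((p1 + p1) · (p3 + p1)) + ((p3 · p1) + (p1 · p1))) · (((p1 ⇒ (p2 ⇒ p1)) · ¬p3) · ((p3 · p3) ⇒ p2)) = 1/3 · 1/3 = 1/3

1/3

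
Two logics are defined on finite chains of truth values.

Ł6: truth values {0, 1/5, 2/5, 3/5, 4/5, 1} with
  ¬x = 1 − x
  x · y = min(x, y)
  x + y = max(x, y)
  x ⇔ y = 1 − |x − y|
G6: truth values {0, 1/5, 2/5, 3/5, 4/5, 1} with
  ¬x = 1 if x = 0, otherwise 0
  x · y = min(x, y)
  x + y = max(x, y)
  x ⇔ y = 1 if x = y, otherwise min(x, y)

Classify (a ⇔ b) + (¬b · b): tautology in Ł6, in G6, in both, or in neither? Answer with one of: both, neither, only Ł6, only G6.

neither

In Ł6: at a = 0, b = 1/5 the value is 4/5 — not a tautology.
In G6: at a = 0, b = 1/5 the value is 0 — not a tautology.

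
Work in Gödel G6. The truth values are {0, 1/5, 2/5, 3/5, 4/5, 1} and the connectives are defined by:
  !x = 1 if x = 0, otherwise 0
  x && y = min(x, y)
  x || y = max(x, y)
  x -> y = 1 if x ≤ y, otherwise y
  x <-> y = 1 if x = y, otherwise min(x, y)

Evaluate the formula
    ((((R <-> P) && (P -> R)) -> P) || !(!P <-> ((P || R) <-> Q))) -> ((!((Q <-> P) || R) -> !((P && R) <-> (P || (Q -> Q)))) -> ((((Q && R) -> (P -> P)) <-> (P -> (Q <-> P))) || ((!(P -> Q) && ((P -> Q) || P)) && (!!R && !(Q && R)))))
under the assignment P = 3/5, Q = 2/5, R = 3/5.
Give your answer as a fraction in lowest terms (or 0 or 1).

R <-> P = 3/5 <-> 3/5 = 1
P -> R = 3/5 -> 3/5 = 1
(R <-> P) && (P -> R) = 1 && 1 = 1
((R <-> P) && (P -> R)) -> P = 1 -> 3/5 = 3/5
!P = !3/5 = 0
P || R = 3/5 || 3/5 = 3/5
(P || R) <-> Q = 3/5 <-> 2/5 = 2/5
!P <-> ((P || R) <-> Q) = 0 <-> 2/5 = 0
!(!P <-> ((P || R) <-> Q)) = !0 = 1
(((R <-> P) && (P -> R)) -> P) || !(!P <-> ((P || R) <-> Q)) = 3/5 || 1 = 1
Q <-> P = 2/5 <-> 3/5 = 2/5
(Q <-> P) || R = 2/5 || 3/5 = 3/5
!((Q <-> P) || R) = !3/5 = 0
P && R = 3/5 && 3/5 = 3/5
Q -> Q = 2/5 -> 2/5 = 1
P || (Q -> Q) = 3/5 || 1 = 1
(P && R) <-> (P || (Q -> Q)) = 3/5 <-> 1 = 3/5
!((P && R) <-> (P || (Q -> Q))) = !3/5 = 0
!((Q <-> P) || R) -> !((P && R) <-> (P || (Q -> Q))) = 0 -> 0 = 1
Q && R = 2/5 && 3/5 = 2/5
P -> P = 3/5 -> 3/5 = 1
(Q && R) -> (P -> P) = 2/5 -> 1 = 1
Q <-> P = 2/5 <-> 3/5 = 2/5
P -> (Q <-> P) = 3/5 -> 2/5 = 2/5
((Q && R) -> (P -> P)) <-> (P -> (Q <-> P)) = 1 <-> 2/5 = 2/5
P -> Q = 3/5 -> 2/5 = 2/5
!(P -> Q) = !2/5 = 0
P -> Q = 3/5 -> 2/5 = 2/5
(P -> Q) || P = 2/5 || 3/5 = 3/5
!(P -> Q) && ((P -> Q) || P) = 0 && 3/5 = 0
!R = !3/5 = 0
!!R = !0 = 1
Q && R = 2/5 && 3/5 = 2/5
!(Q && R) = !2/5 = 0
!!R && !(Q && R) = 1 && 0 = 0
(!(P -> Q) && ((P -> Q) || P)) && (!!R && !(Q && R)) = 0 && 0 = 0
(((Q && R) -> (P -> P)) <-> (P -> (Q <-> P))) || ((!(P -> Q) && ((P -> Q) || P)) && (!!R && !(Q && R))) = 2/5 || 0 = 2/5
(!((Q <-> P) || R) -> !((P && R) <-> (P || (Q -> Q)))) -> ((((Q && R) -> (P -> P)) <-> (P -> (Q <-> P))) || ((!(P -> Q) && ((P -> Q) || P)) && (!!R && !(Q && R)))) = 1 -> 2/5 = 2/5
((((R <-> P) && (P -> R)) -> P) || !(!P <-> ((P || R) <-> Q))) -> ((!((Q <-> P) || R) -> !((P && R) <-> (P || (Q -> Q)))) -> ((((Q && R) -> (P -> P)) <-> (P -> (Q <-> P))) || ((!(P -> Q) && ((P -> Q) || P)) && (!!R && !(Q && R))))) = 1 -> 2/5 = 2/5

2/5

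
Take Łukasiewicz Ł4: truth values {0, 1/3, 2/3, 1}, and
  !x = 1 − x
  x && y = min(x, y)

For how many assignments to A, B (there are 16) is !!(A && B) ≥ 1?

A = 0, B = 0 ↦ 0  <
A = 0, B = 1/3 ↦ 0  <
A = 0, B = 2/3 ↦ 0  <
A = 0, B = 1 ↦ 0  <
A = 1/3, B = 0 ↦ 0  <
A = 1/3, B = 1/3 ↦ 1/3  <
A = 1/3, B = 2/3 ↦ 1/3  <
A = 1/3, B = 1 ↦ 1/3  <
A = 2/3, B = 0 ↦ 0  <
A = 2/3, B = 1/3 ↦ 1/3  <
A = 2/3, B = 2/3 ↦ 2/3  <
A = 2/3, B = 1 ↦ 2/3  <
A = 1, B = 0 ↦ 0  <
A = 1, B = 1/3 ↦ 1/3  <
A = 1, B = 2/3 ↦ 2/3  <
A = 1, B = 1 ↦ 1  ≥
So 1 of the 16 assignments meets the threshold.

1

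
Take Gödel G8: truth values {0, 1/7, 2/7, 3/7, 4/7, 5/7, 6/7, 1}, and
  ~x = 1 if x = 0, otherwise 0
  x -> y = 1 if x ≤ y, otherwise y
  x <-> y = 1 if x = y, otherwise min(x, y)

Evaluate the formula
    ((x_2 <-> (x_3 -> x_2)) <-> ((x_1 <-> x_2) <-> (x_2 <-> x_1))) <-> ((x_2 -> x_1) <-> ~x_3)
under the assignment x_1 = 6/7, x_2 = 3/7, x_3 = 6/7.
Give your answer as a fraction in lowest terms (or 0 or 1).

x_3 -> x_2 = 6/7 -> 3/7 = 3/7
x_2 <-> (x_3 -> x_2) = 3/7 <-> 3/7 = 1
x_1 <-> x_2 = 6/7 <-> 3/7 = 3/7
x_2 <-> x_1 = 3/7 <-> 6/7 = 3/7
(x_1 <-> x_2) <-> (x_2 <-> x_1) = 3/7 <-> 3/7 = 1
(x_2 <-> (x_3 -> x_2)) <-> ((x_1 <-> x_2) <-> (x_2 <-> x_1)) = 1 <-> 1 = 1
x_2 -> x_1 = 3/7 -> 6/7 = 1
~x_3 = ~6/7 = 0
(x_2 -> x_1) <-> ~x_3 = 1 <-> 0 = 0
((x_2 <-> (x_3 -> x_2)) <-> ((x_1 <-> x_2) <-> (x_2 <-> x_1))) <-> ((x_2 -> x_1) <-> ~x_3) = 1 <-> 0 = 0

0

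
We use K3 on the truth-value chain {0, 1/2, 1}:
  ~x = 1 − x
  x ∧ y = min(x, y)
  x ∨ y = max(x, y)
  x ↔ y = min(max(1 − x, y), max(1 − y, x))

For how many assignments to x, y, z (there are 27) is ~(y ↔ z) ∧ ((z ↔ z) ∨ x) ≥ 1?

value 1: 6 assignments (counts)
value 1/2: 15 assignments
value 0: 6 assignments
So 6 of the 27 assignments meet the threshold.

6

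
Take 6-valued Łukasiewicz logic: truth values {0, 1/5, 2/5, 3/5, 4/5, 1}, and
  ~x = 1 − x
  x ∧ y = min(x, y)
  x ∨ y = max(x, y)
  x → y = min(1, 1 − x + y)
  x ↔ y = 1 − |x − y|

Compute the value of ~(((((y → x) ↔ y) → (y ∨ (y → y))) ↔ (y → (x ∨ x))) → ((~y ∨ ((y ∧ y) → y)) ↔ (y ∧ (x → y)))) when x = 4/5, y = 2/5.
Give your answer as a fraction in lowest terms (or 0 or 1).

3/5

y → x = 2/5 → 4/5 = 1
(y → x) ↔ y = 1 ↔ 2/5 = 2/5
y → y = 2/5 → 2/5 = 1
y ∨ (y → y) = 2/5 ∨ 1 = 1
((y → x) ↔ y) → (y ∨ (y → y)) = 2/5 → 1 = 1
x ∨ x = 4/5 ∨ 4/5 = 4/5
y → (x ∨ x) = 2/5 → 4/5 = 1
(((y → x) ↔ y) → (y ∨ (y → y))) ↔ (y → (x ∨ x)) = 1 ↔ 1 = 1
~y = ~2/5 = 3/5
y ∧ y = 2/5 ∧ 2/5 = 2/5
(y ∧ y) → y = 2/5 → 2/5 = 1
~y ∨ ((y ∧ y) → y) = 3/5 ∨ 1 = 1
x → y = 4/5 → 2/5 = 3/5
y ∧ (x → y) = 2/5 ∧ 3/5 = 2/5
(~y ∨ ((y ∧ y) → y)) ↔ (y ∧ (x → y)) = 1 ↔ 2/5 = 2/5
((((y → x) ↔ y) → (y ∨ (y → y))) ↔ (y → (x ∨ x))) → ((~y ∨ ((y ∧ y) → y)) ↔ (y ∧ (x → y))) = 1 → 2/5 = 2/5
~(((((y → x) ↔ y) → (y ∨ (y → y))) ↔ (y → (x ∨ x))) → ((~y ∨ ((y ∧ y) → y)) ↔ (y ∧ (x → y)))) = ~2/5 = 3/5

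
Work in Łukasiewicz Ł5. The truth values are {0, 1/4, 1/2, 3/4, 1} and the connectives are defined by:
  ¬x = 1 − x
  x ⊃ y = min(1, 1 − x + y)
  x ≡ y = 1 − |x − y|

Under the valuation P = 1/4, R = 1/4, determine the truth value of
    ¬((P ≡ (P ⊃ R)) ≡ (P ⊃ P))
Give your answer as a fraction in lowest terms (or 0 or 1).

P ⊃ R = 1/4 ⊃ 1/4 = 1
P ≡ (P ⊃ R) = 1/4 ≡ 1 = 1/4
P ⊃ P = 1/4 ⊃ 1/4 = 1
(P ≡ (P ⊃ R)) ≡ (P ⊃ P) = 1/4 ≡ 1 = 1/4
¬((P ≡ (P ⊃ R)) ≡ (P ⊃ P)) = ¬1/4 = 3/4

3/4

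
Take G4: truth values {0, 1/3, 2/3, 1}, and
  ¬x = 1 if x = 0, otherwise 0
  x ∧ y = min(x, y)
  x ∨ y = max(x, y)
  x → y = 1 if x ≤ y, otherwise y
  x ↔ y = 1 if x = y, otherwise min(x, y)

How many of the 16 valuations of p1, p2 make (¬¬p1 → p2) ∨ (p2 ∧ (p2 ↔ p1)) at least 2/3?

10

p1 = 0, p2 = 0 ↦ 1  ≥
p1 = 0, p2 = 1/3 ↦ 1  ≥
p1 = 0, p2 = 2/3 ↦ 1  ≥
p1 = 0, p2 = 1 ↦ 1  ≥
p1 = 1/3, p2 = 0 ↦ 0  <
p1 = 1/3, p2 = 1/3 ↦ 1/3  <
p1 = 1/3, p2 = 2/3 ↦ 2/3  ≥
p1 = 1/3, p2 = 1 ↦ 1  ≥
p1 = 2/3, p2 = 0 ↦ 0  <
p1 = 2/3, p2 = 1/3 ↦ 1/3  <
p1 = 2/3, p2 = 2/3 ↦ 2/3  ≥
p1 = 2/3, p2 = 1 ↦ 1  ≥
p1 = 1, p2 = 0 ↦ 0  <
p1 = 1, p2 = 1/3 ↦ 1/3  <
p1 = 1, p2 = 2/3 ↦ 2/3  ≥
p1 = 1, p2 = 1 ↦ 1  ≥
So 10 of the 16 assignments meet the threshold.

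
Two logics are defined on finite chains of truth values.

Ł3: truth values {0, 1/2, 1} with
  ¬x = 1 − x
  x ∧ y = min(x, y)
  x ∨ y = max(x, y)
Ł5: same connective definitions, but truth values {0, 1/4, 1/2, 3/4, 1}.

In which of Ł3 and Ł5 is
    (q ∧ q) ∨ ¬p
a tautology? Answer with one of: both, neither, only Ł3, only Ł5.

In Ł3: at p = 1/2, q = 0 the value is 1/2 — not a tautology.
In Ł5: at p = 1/4, q = 0 the value is 3/4 — not a tautology.

neither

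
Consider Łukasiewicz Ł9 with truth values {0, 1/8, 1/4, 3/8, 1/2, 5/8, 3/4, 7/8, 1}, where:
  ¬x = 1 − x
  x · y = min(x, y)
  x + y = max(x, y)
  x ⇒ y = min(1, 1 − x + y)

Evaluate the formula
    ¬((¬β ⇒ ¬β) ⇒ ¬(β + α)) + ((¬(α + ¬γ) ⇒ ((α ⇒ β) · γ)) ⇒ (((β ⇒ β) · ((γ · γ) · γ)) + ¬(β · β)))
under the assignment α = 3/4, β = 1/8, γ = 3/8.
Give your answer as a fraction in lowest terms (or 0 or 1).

7/8

¬β = ¬1/8 = 7/8
¬β = ¬1/8 = 7/8
¬β ⇒ ¬β = 7/8 ⇒ 7/8 = 1
β + α = 1/8 + 3/4 = 3/4
¬(β + α) = ¬3/4 = 1/4
(¬β ⇒ ¬β) ⇒ ¬(β + α) = 1 ⇒ 1/4 = 1/4
¬((¬β ⇒ ¬β) ⇒ ¬(β + α)) = ¬1/4 = 3/4
¬γ = ¬3/8 = 5/8
α + ¬γ = 3/4 + 5/8 = 3/4
¬(α + ¬γ) = ¬3/4 = 1/4
α ⇒ β = 3/4 ⇒ 1/8 = 3/8
(α ⇒ β) · γ = 3/8 · 3/8 = 3/8
¬(α + ¬γ) ⇒ ((α ⇒ β) · γ) = 1/4 ⇒ 3/8 = 1
β ⇒ β = 1/8 ⇒ 1/8 = 1
γ · γ = 3/8 · 3/8 = 3/8
(γ · γ) · γ = 3/8 · 3/8 = 3/8
(β ⇒ β) · ((γ · γ) · γ) = 1 · 3/8 = 3/8
β · β = 1/8 · 1/8 = 1/8
¬(β · β) = ¬1/8 = 7/8
((β ⇒ β) · ((γ · γ) · γ)) + ¬(β · β) = 3/8 + 7/8 = 7/8
(¬(α + ¬γ) ⇒ ((α ⇒ β) · γ)) ⇒ (((β ⇒ β) · ((γ · γ) · γ)) + ¬(β · β)) = 1 ⇒ 7/8 = 7/8
¬((¬β ⇒ ¬β) ⇒ ¬(β + α)) + ((¬(α + ¬γ) ⇒ ((α ⇒ β) · γ)) ⇒ (((β ⇒ β) · ((γ · γ) · γ)) + ¬(β · β))) = 3/4 + 7/8 = 7/8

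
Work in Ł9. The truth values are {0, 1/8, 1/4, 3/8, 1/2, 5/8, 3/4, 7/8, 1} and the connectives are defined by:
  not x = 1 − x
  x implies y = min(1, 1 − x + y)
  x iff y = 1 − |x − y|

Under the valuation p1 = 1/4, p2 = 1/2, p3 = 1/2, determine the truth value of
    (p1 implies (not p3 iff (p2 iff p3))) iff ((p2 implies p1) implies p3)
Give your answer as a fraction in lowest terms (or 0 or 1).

3/4

not p3 = not 1/2 = 1/2
p2 iff p3 = 1/2 iff 1/2 = 1
not p3 iff (p2 iff p3) = 1/2 iff 1 = 1/2
p1 implies (not p3 iff (p2 iff p3)) = 1/4 implies 1/2 = 1
p2 implies p1 = 1/2 implies 1/4 = 3/4
(p2 implies p1) implies p3 = 3/4 implies 1/2 = 3/4
(p1 implies (not p3 iff (p2 iff p3))) iff ((p2 implies p1) implies p3) = 1 iff 3/4 = 3/4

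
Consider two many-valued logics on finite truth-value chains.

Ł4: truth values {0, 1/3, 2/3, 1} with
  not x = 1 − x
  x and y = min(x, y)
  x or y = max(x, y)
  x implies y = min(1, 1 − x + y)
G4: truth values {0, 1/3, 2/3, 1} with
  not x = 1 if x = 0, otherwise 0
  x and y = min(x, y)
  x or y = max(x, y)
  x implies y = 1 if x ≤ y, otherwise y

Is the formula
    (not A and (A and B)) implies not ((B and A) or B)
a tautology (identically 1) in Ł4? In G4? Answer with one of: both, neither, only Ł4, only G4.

only G4

In Ł4: at A = 1/3, B = 1 the value is 2/3 — not a tautology.
In G4: every assignment gives 1 — tautology.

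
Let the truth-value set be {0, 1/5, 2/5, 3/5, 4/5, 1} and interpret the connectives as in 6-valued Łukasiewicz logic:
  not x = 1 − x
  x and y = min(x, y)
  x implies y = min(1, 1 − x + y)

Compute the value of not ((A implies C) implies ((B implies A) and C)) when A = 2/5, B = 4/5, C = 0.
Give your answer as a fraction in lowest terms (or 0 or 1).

A implies C = 2/5 implies 0 = 3/5
B implies A = 4/5 implies 2/5 = 3/5
(B implies A) and C = 3/5 and 0 = 0
(A implies C) implies ((B implies A) and C) = 3/5 implies 0 = 2/5
not ((A implies C) implies ((B implies A) and C)) = not 2/5 = 3/5

3/5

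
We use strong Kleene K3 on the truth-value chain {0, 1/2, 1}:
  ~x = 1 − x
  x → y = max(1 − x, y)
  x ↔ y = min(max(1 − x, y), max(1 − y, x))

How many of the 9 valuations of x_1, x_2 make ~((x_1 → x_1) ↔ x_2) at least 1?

x_1 = 0, x_2 = 0 ↦ 1  ≥
x_1 = 0, x_2 = 1/2 ↦ 1/2  <
x_1 = 0, x_2 = 1 ↦ 0  <
x_1 = 1/2, x_2 = 0 ↦ 1/2  <
x_1 = 1/2, x_2 = 1/2 ↦ 1/2  <
x_1 = 1/2, x_2 = 1 ↦ 1/2  <
x_1 = 1, x_2 = 0 ↦ 1  ≥
x_1 = 1, x_2 = 1/2 ↦ 1/2  <
x_1 = 1, x_2 = 1 ↦ 0  <
So 2 of the 9 assignments meet the threshold.

2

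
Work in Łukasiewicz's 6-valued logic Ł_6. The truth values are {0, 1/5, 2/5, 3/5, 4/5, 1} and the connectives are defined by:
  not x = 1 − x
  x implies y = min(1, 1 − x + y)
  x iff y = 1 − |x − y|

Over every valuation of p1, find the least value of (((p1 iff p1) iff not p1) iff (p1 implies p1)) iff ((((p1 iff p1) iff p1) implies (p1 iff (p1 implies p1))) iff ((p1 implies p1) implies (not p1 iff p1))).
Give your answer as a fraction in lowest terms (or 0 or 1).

0

Take p1 = 0:
p1 iff p1 = 0 iff 0 = 1
not p1 = not 0 = 1
(p1 iff p1) iff not p1 = 1 iff 1 = 1
p1 implies p1 = 0 implies 0 = 1
((p1 iff p1) iff not p1) iff (p1 implies p1) = 1 iff 1 = 1
p1 iff p1 = 0 iff 0 = 1
(p1 iff p1) iff p1 = 1 iff 0 = 0
p1 implies p1 = 0 implies 0 = 1
p1 iff (p1 implies p1) = 0 iff 1 = 0
((p1 iff p1) iff p1) implies (p1 iff (p1 implies p1)) = 0 implies 0 = 1
p1 implies p1 = 0 implies 0 = 1
not p1 = not 0 = 1
not p1 iff p1 = 1 iff 0 = 0
(p1 implies p1) implies (not p1 iff p1) = 1 implies 0 = 0
(((p1 iff p1) iff p1) implies (p1 iff (p1 implies p1))) iff ((p1 implies p1) implies (not p1 iff p1)) = 1 iff 0 = 0
(((p1 iff p1) iff not p1) iff (p1 implies p1)) iff ((((p1 iff p1) iff p1) implies (p1 iff (p1 implies p1))) iff ((p1 implies p1) implies (not p1 iff p1))) = 1 iff 0 = 0
No assignment yields a value below 0, so this is the minimum.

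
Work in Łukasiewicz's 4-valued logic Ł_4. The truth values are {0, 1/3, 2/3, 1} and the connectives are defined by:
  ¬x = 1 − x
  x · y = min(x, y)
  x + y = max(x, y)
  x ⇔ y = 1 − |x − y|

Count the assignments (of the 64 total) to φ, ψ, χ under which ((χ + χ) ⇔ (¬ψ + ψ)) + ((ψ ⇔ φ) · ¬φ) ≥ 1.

value 1: 19 assignments (counts)
value 2/3: 28 assignments
value 1/3: 14 assignments
value 0: 3 assignments
So 19 of the 64 assignments meet the threshold.

19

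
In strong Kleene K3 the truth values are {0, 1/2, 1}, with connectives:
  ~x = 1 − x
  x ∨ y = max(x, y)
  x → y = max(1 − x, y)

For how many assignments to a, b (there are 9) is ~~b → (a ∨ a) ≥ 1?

5

a = 0, b = 0 ↦ 1  ≥
a = 0, b = 1/2 ↦ 1/2  <
a = 0, b = 1 ↦ 0  <
a = 1/2, b = 0 ↦ 1  ≥
a = 1/2, b = 1/2 ↦ 1/2  <
a = 1/2, b = 1 ↦ 1/2  <
a = 1, b = 0 ↦ 1  ≥
a = 1, b = 1/2 ↦ 1  ≥
a = 1, b = 1 ↦ 1  ≥
So 5 of the 9 assignments meet the threshold.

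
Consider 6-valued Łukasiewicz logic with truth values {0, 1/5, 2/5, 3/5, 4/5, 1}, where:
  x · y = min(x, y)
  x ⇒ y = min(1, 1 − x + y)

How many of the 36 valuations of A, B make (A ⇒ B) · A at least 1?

value 1: 1 assignment (counts)
value 4/5: 4 assignments
value 3/5: 7 assignments
value 2/5: 9 assignments
value 1/5: 8 assignments
value 0: 7 assignments
So 1 of the 36 assignments meets the threshold.

1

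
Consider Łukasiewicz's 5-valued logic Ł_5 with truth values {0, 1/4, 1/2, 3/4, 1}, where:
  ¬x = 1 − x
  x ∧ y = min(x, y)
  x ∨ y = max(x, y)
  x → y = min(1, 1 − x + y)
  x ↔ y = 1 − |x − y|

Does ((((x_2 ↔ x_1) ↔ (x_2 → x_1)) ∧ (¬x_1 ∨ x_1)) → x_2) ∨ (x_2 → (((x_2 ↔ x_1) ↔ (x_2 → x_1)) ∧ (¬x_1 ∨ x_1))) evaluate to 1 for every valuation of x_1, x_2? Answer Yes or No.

Yes

At x_1 = 0, x_2 = 3/4, for instance:
x_2 ↔ x_1 = 3/4 ↔ 0 = 1/4
x_2 → x_1 = 3/4 → 0 = 1/4
(x_2 ↔ x_1) ↔ (x_2 → x_1) = 1/4 ↔ 1/4 = 1
¬x_1 = ¬0 = 1
¬x_1 ∨ x_1 = 1 ∨ 0 = 1
((x_2 ↔ x_1) ↔ (x_2 → x_1)) ∧ (¬x_1 ∨ x_1) = 1 ∧ 1 = 1
(((x_2 ↔ x_1) ↔ (x_2 → x_1)) ∧ (¬x_1 ∨ x_1)) → x_2 = 1 → 3/4 = 3/4
x_2 → (((x_2 ↔ x_1) ↔ (x_2 → x_1)) ∧ (¬x_1 ∨ x_1)) = 3/4 → 1 = 1
((((x_2 ↔ x_1) ↔ (x_2 → x_1)) ∧ (¬x_1 ∨ x_1)) → x_2) ∨ (x_2 → (((x_2 ↔ x_1) ↔ (x_2 → x_1)) ∧ (¬x_1 ∨ x_1))) = 3/4 ∨ 1 = 1
and checking the remaining 24 assignments likewise gives ≥ 1 in every case.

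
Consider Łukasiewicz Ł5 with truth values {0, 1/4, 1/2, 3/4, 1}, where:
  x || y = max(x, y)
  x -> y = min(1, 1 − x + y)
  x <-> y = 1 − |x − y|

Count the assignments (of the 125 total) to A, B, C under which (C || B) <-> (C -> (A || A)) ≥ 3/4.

65

value 1: 28 assignments (counts)
value 3/4: 37 assignments (counts)
value 1/2: 31 assignments
value 1/4: 19 assignments
value 0: 10 assignments
So 65 of the 125 assignments meet the threshold.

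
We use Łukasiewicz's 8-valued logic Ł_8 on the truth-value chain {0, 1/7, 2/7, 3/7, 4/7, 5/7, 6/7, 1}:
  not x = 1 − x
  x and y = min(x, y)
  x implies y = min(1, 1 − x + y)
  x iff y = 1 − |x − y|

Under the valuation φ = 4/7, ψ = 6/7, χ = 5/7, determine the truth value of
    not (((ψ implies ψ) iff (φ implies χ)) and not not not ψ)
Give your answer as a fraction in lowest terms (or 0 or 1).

6/7

ψ implies ψ = 6/7 implies 6/7 = 1
φ implies χ = 4/7 implies 5/7 = 1
(ψ implies ψ) iff (φ implies χ) = 1 iff 1 = 1
not ψ = not 6/7 = 1/7
not not ψ = not 1/7 = 6/7
not not not ψ = not 6/7 = 1/7
((ψ implies ψ) iff (φ implies χ)) and not not not ψ = 1 and 1/7 = 1/7
not (((ψ implies ψ) iff (φ implies χ)) and not not not ψ) = not 1/7 = 6/7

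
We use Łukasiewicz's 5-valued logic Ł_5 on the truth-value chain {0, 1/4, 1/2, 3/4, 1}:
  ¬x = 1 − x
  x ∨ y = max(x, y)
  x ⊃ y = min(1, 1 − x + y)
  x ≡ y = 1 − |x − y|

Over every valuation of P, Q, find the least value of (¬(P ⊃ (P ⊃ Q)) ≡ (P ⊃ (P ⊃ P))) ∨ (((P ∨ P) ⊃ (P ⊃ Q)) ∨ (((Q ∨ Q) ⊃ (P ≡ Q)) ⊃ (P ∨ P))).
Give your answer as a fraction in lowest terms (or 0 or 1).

3/4

Take P = 3/4, Q = 0:
P ⊃ Q = 3/4 ⊃ 0 = 1/4
P ⊃ (P ⊃ Q) = 3/4 ⊃ 1/4 = 1/2
¬(P ⊃ (P ⊃ Q)) = ¬1/2 = 1/2
P ⊃ P = 3/4 ⊃ 3/4 = 1
P ⊃ (P ⊃ P) = 3/4 ⊃ 1 = 1
¬(P ⊃ (P ⊃ Q)) ≡ (P ⊃ (P ⊃ P)) = 1/2 ≡ 1 = 1/2
P ∨ P = 3/4 ∨ 3/4 = 3/4
P ⊃ Q = 3/4 ⊃ 0 = 1/4
(P ∨ P) ⊃ (P ⊃ Q) = 3/4 ⊃ 1/4 = 1/2
Q ∨ Q = 0 ∨ 0 = 0
P ≡ Q = 3/4 ≡ 0 = 1/4
(Q ∨ Q) ⊃ (P ≡ Q) = 0 ⊃ 1/4 = 1
P ∨ P = 3/4 ∨ 3/4 = 3/4
((Q ∨ Q) ⊃ (P ≡ Q)) ⊃ (P ∨ P) = 1 ⊃ 3/4 = 3/4
((P ∨ P) ⊃ (P ⊃ Q)) ∨ (((Q ∨ Q) ⊃ (P ≡ Q)) ⊃ (P ∨ P)) = 1/2 ∨ 3/4 = 3/4
(¬(P ⊃ (P ⊃ Q)) ≡ (P ⊃ (P ⊃ P))) ∨ (((P ∨ P) ⊃ (P ⊃ Q)) ∨ (((Q ∨ Q) ⊃ (P ≡ Q)) ⊃ (P ∨ P))) = 1/2 ∨ 3/4 = 3/4
No assignment yields a value below 3/4, so this is the minimum.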